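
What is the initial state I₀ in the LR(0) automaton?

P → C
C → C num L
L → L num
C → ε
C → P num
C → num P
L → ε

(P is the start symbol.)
First, augment the grammar with P' → P
I₀ = CLOSURE({ [P' → . P] }):
  [P' → . P] has the dot before P: add [P → . C]
  [P → . C] has the dot before C: add [C → . C num L], [C → .], [C → . P num], [C → . num P]
No further items can be added.

I₀ = { [C → . C num L], [C → . P num], [C → . num P], [C → .], [P → . C], [P' → . P] }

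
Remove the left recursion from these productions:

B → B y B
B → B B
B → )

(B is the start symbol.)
B → ) B'
B' → y B B'
B' → B B'
B' → ε

B is directly left-recursive. The standard transformation for
  A → A α₁ | ... | A α_m | β₁ | ... | β_n
is
  A  → β₁ A' | ... | β_n A'
  A' → α₁ A' | ... | α_m A' | ε

B → ) becomes B → ) B'
B → B y B becomes B' → y B B'
B → B B becomes B' → B B'
Add B' → ε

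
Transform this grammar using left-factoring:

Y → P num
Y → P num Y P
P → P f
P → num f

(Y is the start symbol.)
Left-factoring transforms A → αβ₁ | αβ₂ into A → αA' and A' → β₁ | β₂
(α is the longest common prefix among the alternatives). Repeat until
no nonterminal has two alternatives with a common prefix.

Round 1: Y has alternatives sharing prefix 'P num'. Introduce Y': Y → P num Y'
  Add: Y' → ε
  Add: Y' → Y P

No remaining common prefixes — done.

Resulting grammar:
Y → P num Y'
Y' → ε
Y' → Y P
P → P f
P → num f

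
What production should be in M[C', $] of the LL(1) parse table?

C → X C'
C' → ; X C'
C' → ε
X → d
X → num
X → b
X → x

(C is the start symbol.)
To find M[C', $], we find productions for C' where $ is in the predict set (PREDICT(N → α) = (FIRST(α) \ {ε}) ∪ (FOLLOW(N) if α ⇒* ε)).

Relevant sets:
  FOLLOW(C') = { $ }

C' → ; X C': PREDICT = { ';' }
C' → ε: PREDICT = { $ }
  $ is in predict set, so this production goes in M[C', $]

M[C', $] = C' → ε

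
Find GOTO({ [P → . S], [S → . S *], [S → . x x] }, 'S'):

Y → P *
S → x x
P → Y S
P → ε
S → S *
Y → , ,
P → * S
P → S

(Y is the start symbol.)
GOTO(I, 'S') = CLOSURE({ [A → αX.β] : [A → α.Xβ] ∈ I, X = 'S' })

Items with dot before 'S', with the dot advanced:
  [P → . S] → [P → S .]
  [S → . S *] → [S → S . *]
Closure adds nothing (no advanced item has the dot before a non-terminal).

GOTO = { [P → S .], [S → S . *] }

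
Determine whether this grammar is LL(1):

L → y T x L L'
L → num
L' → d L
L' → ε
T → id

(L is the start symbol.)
Relevant sets:
  FOLLOW(L') = { $, 'd' }

For L:
  PREDICT(L → y T x L L') = { 'y' }
  PREDICT(L → num) = { 'num' }
For L':
  PREDICT(L' → d L) = { 'd' }
  PREDICT(L' → ε) = { $, 'd' }
T has a single production, so nothing to check there.

Conflict found: Predict set conflict for L': { 'd' }
The grammar is NOT LL(1).

Answer: No. Predict set conflict for L': { 'd' }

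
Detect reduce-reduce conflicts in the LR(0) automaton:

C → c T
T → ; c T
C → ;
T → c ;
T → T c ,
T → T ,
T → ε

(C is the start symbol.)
No reduce-reduce conflicts

Augment with C' → C and build the canonical LR(0) collection (I0 = CLOSURE({[C' → . C]}), then GOTO on every symbol after a dot until no new states appear). It has 13 states:
  I0: { [C → . ;], [C → . c T], [C' → . C] }  — shift
  I1: { [C → ; .] }  — reduce
  I2: { [C' → C .] }  — accept
  I3: { [C → c . T], [T → . ; c T], [T → . T ,], [T → . T c ,], [T → . c ;], [T → .] }  — shift, reduce
  I4: { [T → ; . c T] }  — shift
  I5: { [C → c T .], [T → T . ,], [T → T . c ,] }  — shift, reduce
  I6: { [T → c . ;] }  — shift
  I7: { [T → c ; .] }  — reduce
  I8: { [T → T , .] }  — reduce
  I9: { [T → T c . ,] }  — shift
  I10: { [T → T c , .] }  — reduce
  I11: { [T → . ; c T], [T → . T ,], [T → . T c ,], [T → . c ;], [T → .], [T → ; c . T] }  — shift, reduce
  I12: { [T → ; c T .], [T → T . ,], [T → T . c ,] }  — shift, reduce

No state contains more than one complete item.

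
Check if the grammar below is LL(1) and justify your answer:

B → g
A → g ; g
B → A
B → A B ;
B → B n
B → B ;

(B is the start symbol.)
No. Predict set conflict for B: { 'g' }

Relevant sets:
  FIRST(A) = { 'g' }
  FIRST(B) = { 'g' }

For B:
  PREDICT(B → g) = { 'g' }
  PREDICT(B → A) = { 'g' }
  PREDICT(B → A B ';') = { 'g' }
  PREDICT(B → B n) = { 'g' }
  PREDICT(B → B ';') = { 'g' }
A has a single production, so nothing to check there.

Conflict found: Predict set conflict for B: { 'g' }
The grammar is NOT LL(1).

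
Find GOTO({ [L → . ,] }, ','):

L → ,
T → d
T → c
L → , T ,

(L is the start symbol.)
GOTO(I, ',') = CLOSURE({ [A → αX.β] : [A → α.Xβ] ∈ I, X = ',' })

Items with dot before ',', with the dot advanced:
  [L → . ,] → [L → , .]
Closure adds nothing (no advanced item has the dot before a non-terminal).

GOTO = { [L → , .] }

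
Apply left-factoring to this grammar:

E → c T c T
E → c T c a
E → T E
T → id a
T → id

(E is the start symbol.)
E → c T c E'
E' → T
E' → a
E → T E
T → id T'
T' → a
T' → ε

Left-factoring transforms A → αβ₁ | αβ₂ into A → αA' and A' → β₁ | β₂
(α is the longest common prefix among the alternatives). Repeat until
no nonterminal has two alternatives with a common prefix.

Round 1: E has alternatives sharing prefix 'c T c'. Introduce E': E → c T c E'
  Add: E' → T
  Add: E' → a

Round 2: T has alternatives sharing prefix 'id'. Introduce T': T → id T'
  Add: T' → a
  Add: T' → ε

No remaining common prefixes — done.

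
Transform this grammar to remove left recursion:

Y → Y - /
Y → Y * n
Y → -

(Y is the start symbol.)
Y is directly left-recursive. The standard transformation for
  A → A α₁ | ... | A α_m | β₁ | ... | β_n
is
  A  → β₁ A' | ... | β_n A'
  A' → α₁ A' | ... | α_m A' | ε

Y → - becomes Y → - Y'
Y → Y - / becomes Y' → - / Y'
Y → Y * n becomes Y' → * n Y'
Add Y' → ε

Resulting grammar:
Y → - Y'
Y' → - / Y'
Y' → * n Y'
Y' → ε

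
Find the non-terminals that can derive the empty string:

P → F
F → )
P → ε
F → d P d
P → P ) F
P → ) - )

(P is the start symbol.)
A non-terminal is nullable if it can derive ε (the empty string): either it has an ε-production, or it has a production whose right-hand side consists entirely of nullable non-terminals.

ε-productions: P → ε
So P is immediately nullable.
No further non-terminal can be added: every production for the remaining non-terminals contains a terminal or a non-nullable non-terminal.
Nullable = { 'P' }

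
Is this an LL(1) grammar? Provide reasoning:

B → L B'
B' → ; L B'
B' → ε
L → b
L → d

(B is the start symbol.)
A grammar is LL(1) if for each non-terminal N with multiple productions, the predict sets of those productions are pairwise disjoint, where PREDICT(N → α) = (FIRST(α) \ {ε}) ∪ (FOLLOW(N) if α ⇒* ε).

Relevant sets:
  FOLLOW(B') = { $ }

For B':
  PREDICT(B' → ';' L B') = { ';' }
  PREDICT(B' → ε) = { $ }
For L:
  PREDICT(L → b) = { 'b' }
  PREDICT(L → d) = { 'd' }
B has a single production, so nothing to check there.

All predict sets are disjoint. The grammar IS LL(1).

Answer: Yes, the grammar is LL(1).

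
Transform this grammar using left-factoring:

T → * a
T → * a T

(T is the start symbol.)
T → * a T'
T' → ε
T' → T

Left-factoring transforms A → αβ₁ | αβ₂ into A → αA' and A' → β₁ | β₂
(α is the longest common prefix among the alternatives). Repeat until
no nonterminal has two alternatives with a common prefix.

Round 1: T has alternatives sharing prefix '* a'. Introduce T': T → * a T'
  Add: T' → ε
  Add: T' → T

No remaining common prefixes — done.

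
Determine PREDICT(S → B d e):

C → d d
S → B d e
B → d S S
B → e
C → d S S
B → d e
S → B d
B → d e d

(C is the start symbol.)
{ 'd', 'e' }

PREDICT(S → B d e) = (FIRST(RHS) \ {ε}) ∪ (FOLLOW(S) if ε ∈ FIRST(RHS), i.e. RHS ⇒* ε)
FIRST(B) = { 'd', 'e' }
FIRST(B d e) = { 'd', 'e' }
ε ∉ FIRST(B d e), so FOLLOW(S) is not added.
PREDICT(S → B d e) = { 'd', 'e' }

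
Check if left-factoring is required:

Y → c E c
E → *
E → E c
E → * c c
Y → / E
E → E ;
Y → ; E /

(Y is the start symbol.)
Left-factoring is needed when two productions for the same non-terminal
share a common prefix on the right-hand side.

Productions for Y:
  Y → c E c
  Y → / E
  Y → ; E /
Productions for E:
  E → *
  E → E c
  E → * c c
  E → E ;

Found common prefix '*' in productions for E
Found common prefix 'E' in productions for E

Answer: Yes, E has productions with common prefix '*'; E has productions with common prefix 'E'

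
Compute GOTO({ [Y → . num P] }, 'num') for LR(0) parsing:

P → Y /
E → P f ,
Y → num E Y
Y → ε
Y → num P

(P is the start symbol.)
{ [P → . Y /], [Y → . num E Y], [Y → . num P], [Y → .], [Y → num . P] }

GOTO(I, 'num') = CLOSURE({ [A → αX.β] : [A → α.Xβ] ∈ I, X = 'num' })

Items with dot before 'num', with the dot advanced:
  [Y → . num P] → [Y → num . P]
Closure of the advanced items:
  [Y → num . P] has the dot before P: add [P → . Y /]
  [P → . Y /] has the dot before Y: add [Y → . num E Y], [Y → .], [Y → . num P]

GOTO = { [P → . Y /], [Y → . num E Y], [Y → . num P], [Y → .], [Y → num . P] }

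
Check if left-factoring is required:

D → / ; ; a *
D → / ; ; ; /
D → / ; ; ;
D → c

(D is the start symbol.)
Yes, D has productions with common prefix '/ ; ;'

Left-factoring is needed when two productions for the same non-terminal
share a common prefix on the right-hand side.

Productions for D:
  D → / ; ; a *
  D → / ; ; ; /
  D → / ; ; ;
  D → c

Found common prefix '/ ; ;' in productions for D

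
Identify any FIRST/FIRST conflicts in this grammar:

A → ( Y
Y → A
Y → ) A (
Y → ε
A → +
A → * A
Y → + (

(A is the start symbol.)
FIRST sets of the non-terminals at (or reachable through a nullable prefix from) the front of some alternative:
  FIRST(A) = { '(', '*', '+' }

Productions for A:
  A → ( Y: FIRST = { '(' }
  A → +: FIRST = { '+' }
  A → * A: FIRST = { '*' }
Productions for Y:
  Y → A: FIRST = { '(', '*', '+' }
  Y → ) A (: FIRST = { ')' }
  Y → ε: FIRST = { ε }
  Y → + (: FIRST = { '+' }

Conflict for Y: Y → A and Y → + (
  Overlap: { '+' }

Answer: Yes. Y → A / Y → '+' '(' on { '+' }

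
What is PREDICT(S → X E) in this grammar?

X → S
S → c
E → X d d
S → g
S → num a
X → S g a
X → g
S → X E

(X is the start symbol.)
{ 'c', 'g', 'num' }

PREDICT(S → X E) = (FIRST(RHS) \ {ε}) ∪ (FOLLOW(S) if ε ∈ FIRST(RHS), i.e. RHS ⇒* ε)
FIRST(X) = { 'c', 'g', 'num' }
FIRST(X E) = { 'c', 'g', 'num' }
ε ∉ FIRST(X E), so FOLLOW(S) is not added.
PREDICT(S → X E) = { 'c', 'g', 'num' }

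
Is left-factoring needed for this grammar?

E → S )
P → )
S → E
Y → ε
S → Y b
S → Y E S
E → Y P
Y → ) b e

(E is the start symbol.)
Left-factoring is needed when two productions for the same non-terminal
share a common prefix on the right-hand side.

Productions for E:
  E → S )
  E → Y P
Productions for S:
  S → E
  S → Y b
  S → Y E S
Productions for Y:
  Y → ε
  Y → ) b e

Found common prefix 'Y' in productions for S

Answer: Yes, S has productions with common prefix 'Y'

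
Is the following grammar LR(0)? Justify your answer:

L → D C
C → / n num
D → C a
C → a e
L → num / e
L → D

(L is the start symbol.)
No. Shift-reduce conflict between [L → D .] and [C → . / n num]

A grammar is LR(0) if no state in the canonical LR(0) collection has:
  - both a shift item (dot before a terminal) and a complete item (shift-reduce conflict), or
  - two or more complete items (reduce-reduce conflict; the accept item [L' → L .] counts as a complete item here).

Augment with L' → L and build the canonical LR(0) collection (I0 = CLOSURE({[L' → . L]}), then GOTO on every symbol after a dot until no new states appear). It has 14 states:
  I0: { [C → . / n num], [C → . a e], [D → . C a], [L → . D C], [L → . D], [L → . num / e], [L' → . L] }  — shift
  I1: { [C → / . n num] }  — shift
  I2: { [D → C . a] }  — shift
  I3: { [C → . / n num], [C → . a e], [L → D . C], [L → D .] }  — shift, reduce
  I4: { [L' → L .] }  — accept
  I5: { [C → a . e] }  — shift
  I6: { [L → num . / e] }  — shift
  I7: { [L → num / . e] }  — shift
  I8: { [L → num / e .] }  — reduce
  I9: { [C → a e .] }  — reduce
  I10: { [L → D C .] }  — reduce
  I11: { [D → C a .] }  — reduce
  I12: { [C → / n . num] }  — shift
  I13: { [C → / n num .] }  — reduce

Conflict in state I3:
  Shift-reduce conflict between [L → D .] and [C → . / n num]
So the grammar is NOT LR(0).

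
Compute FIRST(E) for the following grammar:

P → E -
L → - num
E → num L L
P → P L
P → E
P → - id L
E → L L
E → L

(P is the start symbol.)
To compute FIRST(E), examine every production with E on the left-hand side, reading each right-hand side left to right until a non-nullable symbol is reached.

FIRST sets of the other non-terminals involved (by the same procedure, iterated to a fixed point):
  FIRST(L) = { '-' }

From E → num L L:
  - num is a terminal: add 'num' and stop
From E → L L:
  - L is a non-terminal: add FIRST(L) \ {ε} = { '-' }
    L is not nullable, so stop
From E → L:
  - L is a non-terminal: add FIRST(L) \ {ε} = { '-' }
    L is not nullable, so stop

Collecting: FIRST(E) = { '-', 'num' }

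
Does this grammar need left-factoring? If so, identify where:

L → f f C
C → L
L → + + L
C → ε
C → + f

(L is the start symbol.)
No, left-factoring is not needed

Left-factoring is needed when two productions for the same non-terminal
share a common prefix on the right-hand side.

Productions for L:
  L → f f C
  L → + + L
Productions for C:
  C → L
  C → ε
  C → + f

No common prefixes found.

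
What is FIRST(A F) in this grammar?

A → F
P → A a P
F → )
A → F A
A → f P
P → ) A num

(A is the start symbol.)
FIRST sets of the non-terminals involved (from the grammar, by fixed-point iteration):
  FIRST(A) = { ')', 'f' }

To compute FIRST(A F), process the symbols left to right:
Symbol A is a non-terminal. Add FIRST(A) \ {ε} = { ')', 'f' }
A is not nullable (ε ∉ FIRST(A)), so stop here.
FIRST(A F) = { ')', 'f' }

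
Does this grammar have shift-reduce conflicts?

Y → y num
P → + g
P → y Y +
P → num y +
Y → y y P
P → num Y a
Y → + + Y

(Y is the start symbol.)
A shift-reduce conflict occurs when an LR(0) state has both:
  - a complete (reduce) item [A → α .] (dot at the end), and
  - a shift item [B → β . c γ] (dot before a terminal).

Augment with Y' → Y and build the canonical LR(0) collection (I0 = CLOSURE({[Y' → . Y]}), then GOTO on every symbol after a dot until no new states appear). It has 19 states:
  I0: { [Y → . + + Y], [Y → . y num], [Y → . y y P], [Y' → . Y] }  — shift
  I1: { [Y → + . + Y] }  — shift
  I2: { [Y' → Y .] }  — accept
  I3: { [Y → y . num], [Y → y . y P] }  — shift
  I4: { [Y → y num .] }  — reduce
  I5: { [P → . + g], [P → . num Y a], [P → . num y +], [P → . y Y +], [Y → y y . P] }  — shift
  I6: { [P → + . g] }  — shift
  I7: { [Y → y y P .] }  — reduce
  I8: { [P → num . Y a], [P → num . y +], [Y → . + + Y], [Y → . y num], [Y → . y y P] }  — shift
  I9: { [P → y . Y +], [Y → . + + Y], [Y → . y num], [Y → . y y P] }  — shift
  I10: { [P → y Y . +] }  — shift
  I11: { [P → y Y + .] }  — reduce
  I12: { [P → num Y . a] }  — shift
  I13: { [P → num y . +], [Y → y . num], [Y → y . y P] }  — shift
  I14: { [P → num y + .] }  — reduce
  I15: { [P → num Y a .] }  — reduce
  I16: { [P → + g .] }  — reduce
  I17: { [Y → + + . Y], [Y → . + + Y], [Y → . y num], [Y → . y y P] }  — shift
  I18: { [Y → + + Y .] }  — reduce

No state contains both a complete item and a shift item.

Answer: No shift-reduce conflicts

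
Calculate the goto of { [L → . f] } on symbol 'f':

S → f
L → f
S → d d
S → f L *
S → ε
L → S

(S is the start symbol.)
GOTO(I, 'f') = CLOSURE({ [A → αX.β] : [A → α.Xβ] ∈ I, X = 'f' })

Items with dot before 'f', with the dot advanced:
  [L → . f] → [L → f .]
Closure adds nothing (no advanced item has the dot before a non-terminal).

GOTO = { [L → f .] }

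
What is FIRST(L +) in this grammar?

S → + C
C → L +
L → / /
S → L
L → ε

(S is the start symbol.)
{ '+', '/' }

FIRST sets of the non-terminals involved (from the grammar, by fixed-point iteration):
  FIRST(L) = { '/', ε }

To compute FIRST(L +), process the symbols left to right:
Symbol L is a non-terminal. Add FIRST(L) \ {ε} = { '/' }
L is nullable (ε ∈ FIRST(L)), continue to the next symbol.
Symbol + is a terminal. Add '+' and stop.
FIRST(L +) = { '+', '/' }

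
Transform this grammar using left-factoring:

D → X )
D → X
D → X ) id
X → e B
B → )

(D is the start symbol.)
Left-factoring transforms A → αβ₁ | αβ₂ into A → αA' and A' → β₁ | β₂
(α is the longest common prefix among the alternatives). Repeat until
no nonterminal has two alternatives with a common prefix.

Round 1: D has alternatives sharing prefix 'X'. Introduce D': D → X D'
  Add: D' → )
  Add: D' → ε
  Add: D' → ) id

Round 2: D' has alternatives sharing prefix ')'. Introduce D'': D' → ) D''
  Add: D'' → ε
  Add: D'' → id

No remaining common prefixes — done.

Resulting grammar:
D → X D'
D' → ) D''
D'' → ε
D'' → id
D' → ε
X → e B
B → )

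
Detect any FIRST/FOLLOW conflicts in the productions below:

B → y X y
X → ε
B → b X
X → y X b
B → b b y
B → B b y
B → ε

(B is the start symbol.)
Nullable non-terminals: B, X.
FIRST sets used below: FIRST(B) = { 'b', 'y', ε }

B: nullable alternative(s) B → ε; FOLLOW(B) = { $, 'b' }
  B → y X y: FIRST \ {ε} = { 'y' } — disjoint from FOLLOW(B)
  B → b X: FIRST \ {ε} = { 'b' } — overlaps FOLLOW(B) on { 'b' }: CONFLICT
  B → b b y: FIRST \ {ε} = { 'b' } — overlaps FOLLOW(B) on { 'b' }: CONFLICT
  B → B b y: FIRST \ {ε} = { 'b', 'y' } — overlaps FOLLOW(B) on { 'b' }: CONFLICT
  B → ε: FIRST \ {ε} = { } — this is the only nullable alternative, skip

X: nullable alternative(s) X → ε; FOLLOW(X) = { $, 'b', 'y' }
  X → ε: FIRST \ {ε} = { } — this is the only nullable alternative, skip
  X → y X b: FIRST \ {ε} = { 'y' } — overlaps FOLLOW(X) on { 'y' }: CONFLICT

So the grammar has 4 FIRST/FOLLOW conflicts (marked CONFLICT above).

Answer: Yes. B → b X with FOLLOW(B) on { 'b' }; B → b b y with FOLLOW(B) on { 'b' }; B → B b y with FOLLOW(B) on { 'b' }; X → y X b with FOLLOW(X) on { 'y' }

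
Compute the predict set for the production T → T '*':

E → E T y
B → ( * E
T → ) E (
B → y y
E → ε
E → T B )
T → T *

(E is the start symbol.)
{ ')' }

PREDICT(T → T '*') = (FIRST(RHS) \ {ε}) ∪ (FOLLOW(T) if ε ∈ FIRST(RHS), i.e. RHS ⇒* ε)
FIRST(T) = { ')' }
FIRST(T '*') = { ')' }
ε ∉ FIRST(T '*'), so FOLLOW(T) is not added.
PREDICT(T → T '*') = { ')' }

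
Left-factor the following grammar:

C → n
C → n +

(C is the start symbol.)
Left-factoring transforms A → αβ₁ | αβ₂ into A → αA' and A' → β₁ | β₂
(α is the longest common prefix among the alternatives). Repeat until
no nonterminal has two alternatives with a common prefix.

Round 1: C has alternatives sharing prefix 'n'. Introduce C': C → n C'
  Add: C' → ε
  Add: C' → +

No remaining common prefixes — done.

Resulting grammar:
C → n C'
C' → ε
C' → +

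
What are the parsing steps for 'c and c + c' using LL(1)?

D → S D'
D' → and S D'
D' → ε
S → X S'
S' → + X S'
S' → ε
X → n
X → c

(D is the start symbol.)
LL(1) parsing maintains a stack (initially the start symbol over $) and the input. At each step: if the stack top is a terminal, match it against the current input token; if it is a non-terminal N, replace it with the RHS of M[N, lookahead] (the unique production whose predict set contains the lookahead).

Stack is shown with the top on the left.

Stack        Input          Action
----------------------------------
D $          c and c + c $  output D → S D'
S D' $       c and c + c $  output S → X S'
X S' D' $    c and c + c $  output X → c
c S' D' $    c and c + c $  match 'c'
S' D' $      and c + c $    output S' → ε
D' $         and c + c $    output D' → and S D'
and S D' $   and c + c $    match 'and'
S D' $       c + c $        output S → X S'
X S' D' $    c + c $        output X → c
c S' D' $    c + c $        match 'c'
S' D' $      + c $          output S' → + X S'
+ X S' D' $  + c $          match '+'
X S' D' $    c $            output X → c
c S' D' $    c $            match 'c'
S' D' $      $              output S' → ε
D' $         $              output D' → ε
$            $              accept

The string is accepted.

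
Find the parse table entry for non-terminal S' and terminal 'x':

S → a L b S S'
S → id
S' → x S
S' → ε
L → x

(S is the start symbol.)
To find M[S', 'x'], we find productions for S' where 'x' is in the predict set (PREDICT(N → α) = (FIRST(α) \ {ε}) ∪ (FOLLOW(N) if α ⇒* ε)).

Relevant sets:
  FOLLOW(S') = { $, 'x' }

S' → x S: PREDICT = { 'x' }
  'x' is in predict set, so this production goes in M[S', 'x']
S' → ε: PREDICT = { $, 'x' }
  'x' is in predict set, so this production goes in M[S', 'x']

M[S', 'x'] = S' → x S, S' → ε  (a multiply-defined cell — the grammar is not LL(1))

Answer: S' → x S, S' → ε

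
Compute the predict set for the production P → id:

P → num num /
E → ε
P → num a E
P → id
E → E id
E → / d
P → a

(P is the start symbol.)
PREDICT(P → id) = (FIRST(RHS) \ {ε}) ∪ (FOLLOW(P) if ε ∈ FIRST(RHS), i.e. RHS ⇒* ε)
FIRST(id) = { 'id' }
ε ∉ FIRST(id), so FOLLOW(P) is not added.
PREDICT(P → id) = { 'id' }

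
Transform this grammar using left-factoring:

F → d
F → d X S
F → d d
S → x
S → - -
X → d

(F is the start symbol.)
F → d F'
F' → ε
F' → X S
F' → d
S → x
S → - -
X → d

Left-factoring transforms A → αβ₁ | αβ₂ into A → αA' and A' → β₁ | β₂
(α is the longest common prefix among the alternatives). Repeat until
no nonterminal has two alternatives with a common prefix.

Round 1: F has alternatives sharing prefix 'd'. Introduce F': F → d F'
  Add: F' → ε
  Add: F' → X S
  Add: F' → d

No remaining common prefixes — done.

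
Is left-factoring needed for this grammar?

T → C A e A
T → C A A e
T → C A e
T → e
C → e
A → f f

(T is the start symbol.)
Yes, T has productions with common prefix 'C A'

Left-factoring is needed when two productions for the same non-terminal
share a common prefix on the right-hand side.

Productions for T:
  T → C A e A
  T → C A A e
  T → C A e
  T → e

Found common prefix 'C A' in productions for T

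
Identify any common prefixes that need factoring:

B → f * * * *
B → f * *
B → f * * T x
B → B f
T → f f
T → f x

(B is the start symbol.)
Left-factoring is needed when two productions for the same non-terminal
share a common prefix on the right-hand side.

Productions for B:
  B → f * * * *
  B → f * *
  B → f * * T x
  B → B f
Productions for T:
  T → f f
  T → f x

Found common prefix 'f * *' in productions for B
Found common prefix 'f' in productions for T

Answer: Yes, B has productions with common prefix 'f * *'; T has productions with common prefix 'f'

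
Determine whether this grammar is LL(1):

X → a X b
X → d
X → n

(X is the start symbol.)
Yes, the grammar is LL(1).

A grammar is LL(1) if for each non-terminal N with multiple productions, the predict sets of those productions are pairwise disjoint, where PREDICT(N → α) = (FIRST(α) \ {ε}) ∪ (FOLLOW(N) if α ⇒* ε).

For X:
  PREDICT(X → a X b) = { 'a' }
  PREDICT(X → d) = { 'd' }
  PREDICT(X → n) = { 'n' }

All predict sets are disjoint. The grammar IS LL(1).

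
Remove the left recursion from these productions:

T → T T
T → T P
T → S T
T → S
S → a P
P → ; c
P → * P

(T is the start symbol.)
T is directly left-recursive. The standard transformation for
  A → A α₁ | ... | A α_m | β₁ | ... | β_n
is
  A  → β₁ A' | ... | β_n A'
  A' → α₁ A' | ... | α_m A' | ε

T → S T becomes T → S T T'
T → S becomes T → S T'
T → T T becomes T' → T T'
T → T P becomes T' → P T'
Add T' → ε

Productions for other non-terminals are unchanged:
  S → a P
  P → ; c
  P → * P

Resulting grammar:
T → S T T'
T → S T'
T' → T T'
T' → P T'
T' → ε
S → a P
P → ; c
P → * P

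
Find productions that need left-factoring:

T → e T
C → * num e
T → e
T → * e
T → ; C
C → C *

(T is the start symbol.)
Left-factoring is needed when two productions for the same non-terminal
share a common prefix on the right-hand side.

Productions for T:
  T → e T
  T → e
  T → * e
  T → ; C
Productions for C:
  C → * num e
  C → C *

Found common prefix 'e' in productions for T

Answer: Yes, T has productions with common prefix 'e'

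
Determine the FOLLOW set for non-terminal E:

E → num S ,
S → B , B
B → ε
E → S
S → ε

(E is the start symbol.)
To compute FOLLOW(E), find every occurrence of E on a right-hand side N → α E β: add FIRST(β) \ {ε}, and if β is empty or nullable also add FOLLOW(N). Iterate to a fixed point.

E is the start symbol, so $ ∈ FOLLOW(E).
E does not occur on any right-hand side.

Taking the union: FOLLOW(E) = { $ }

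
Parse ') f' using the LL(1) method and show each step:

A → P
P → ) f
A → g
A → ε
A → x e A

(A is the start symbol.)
LL(1) parsing maintains a stack (initially the start symbol over $) and the input. At each step: if the stack top is a terminal, match it against the current input token; if it is a non-terminal N, replace it with the RHS of M[N, lookahead] (the unique production whose predict set contains the lookahead).

Stack is shown with the top on the left.

Stack  Input  Action
--------------------
A $    ) f $  output A → P
P $    ) f $  output P → ) f
) f $  ) f $  match ')'
f $    f $    match 'f'
$      $      accept

The string is accepted.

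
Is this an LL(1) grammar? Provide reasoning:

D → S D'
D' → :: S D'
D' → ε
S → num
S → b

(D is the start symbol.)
Yes, the grammar is LL(1).

A grammar is LL(1) if for each non-terminal N with multiple productions, the predict sets of those productions are pairwise disjoint, where PREDICT(N → α) = (FIRST(α) \ {ε}) ∪ (FOLLOW(N) if α ⇒* ε).

Relevant sets:
  FOLLOW(D') = { $ }

For D':
  PREDICT(D' → :: S D') = { '::' }
  PREDICT(D' → ε) = { $ }
For S:
  PREDICT(S → num) = { 'num' }
  PREDICT(S → b) = { 'b' }
D has a single production, so nothing to check there.

All predict sets are disjoint. The grammar IS LL(1).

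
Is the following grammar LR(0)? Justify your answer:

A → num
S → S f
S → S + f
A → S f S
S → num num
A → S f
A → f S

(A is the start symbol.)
No. Shift-reduce conflict between [A → num .] and [S → num . num]

Augment with A' → A and build the canonical LR(0) collection (I0 = CLOSURE({[A' → . A]}), then GOTO on every symbol after a dot until no new states appear). It has 13 states:
  I0: { [A → . S f S], [A → . S f], [A → . f S], [A → . num], [A' → . A], [S → . S + f], [S → . S f], [S → . num num] }  — shift
  I1: { [A' → A .] }  — accept
  I2: { [A → S . f S], [A → S . f], [S → S . + f], [S → S . f] }  — shift
  I3: { [A → f . S], [S → . S + f], [S → . S f], [S → . num num] }  — shift
  I4: { [A → num .], [S → num . num] }  — shift, reduce
  I5: { [S → num num .] }  — reduce
  I6: { [A → f S .], [S → S . + f], [S → S . f] }  — shift, reduce
  I7: { [S → num . num] }  — shift
  I8: { [S → S + . f] }  — shift
  I9: { [S → S f .] }  — reduce
  I10: { [S → S + f .] }  — reduce
  I11: { [A → S f . S], [A → S f .], [S → . S + f], [S → . S f], [S → . num num], [S → S f .] }  — shift, 2 reduces
  I12: { [A → S f S .], [S → S . + f], [S → S . f] }  — shift, reduce

Conflict in state I4:
  Shift-reduce conflict between [A → num .] and [S → num . num]
So the grammar is NOT LR(0).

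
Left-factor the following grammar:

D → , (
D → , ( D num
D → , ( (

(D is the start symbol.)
D → , ( D'
D' → ε
D' → D num
D' → (

Left-factoring transforms A → αβ₁ | αβ₂ into A → αA' and A' → β₁ | β₂
(α is the longest common prefix among the alternatives). Repeat until
no nonterminal has two alternatives with a common prefix.

Round 1: D has alternatives sharing prefix ', ('. Introduce D': D → , ( D'
  Add: D' → ε
  Add: D' → D num
  Add: D' → (

No remaining common prefixes — done.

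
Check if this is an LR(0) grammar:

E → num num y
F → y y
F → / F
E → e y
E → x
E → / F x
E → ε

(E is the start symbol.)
No. Shift-reduce conflict between [E → .] and [E → . / F x]

A grammar is LR(0) if no state in the canonical LR(0) collection has:
  - both a shift item (dot before a terminal) and a complete item (shift-reduce conflict), or
  - two or more complete items (reduce-reduce conflict; the accept item [E' → E .] counts as a complete item here).

Augment with E' → E and build the canonical LR(0) collection (I0 = CLOSURE({[E' → . E]}), then GOTO on every symbol after a dot until no new states appear). It has 15 states:
  I0: { [E → . / F x], [E → . e y], [E → . num num y], [E → . x], [E → .], [E' → . E] }  — shift, reduce
  I1: { [E → / . F x], [F → . / F], [F → . y y] }  — shift
  I2: { [E' → E .] }  — accept
  I3: { [E → e . y] }  — shift
  I4: { [E → num . num y] }  — shift
  I5: { [E → x .] }  — reduce
  I6: { [E → num num . y] }  — shift
  I7: { [E → num num y .] }  — reduce
  I8: { [E → e y .] }  — reduce
  I9: { [F → . / F], [F → . y y], [F → / . F] }  — shift
  I10: { [E → / F . x] }  — shift
  I11: { [F → y . y] }  — shift
  I12: { [F → y y .] }  — reduce
  I13: { [E → / F x .] }  — reduce
  I14: { [F → / F .] }  — reduce

Conflict in state I0:
  Shift-reduce conflict between [E → .] and [E → . / F x]
So the grammar is NOT LR(0).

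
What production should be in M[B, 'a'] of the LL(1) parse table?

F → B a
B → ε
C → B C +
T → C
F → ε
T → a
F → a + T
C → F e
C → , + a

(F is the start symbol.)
B → ε

To find M[B, 'a'], we find productions for B where 'a' is in the predict set (PREDICT(N → α) = (FIRST(α) \ {ε}) ∪ (FOLLOW(N) if α ⇒* ε)).

Relevant sets:
  FOLLOW(B) = { ',', 'a', 'e' }

B → ε: PREDICT = { ',', 'a', 'e' }
  'a' is in predict set, so this production goes in M[B, 'a']

M[B, 'a'] = B → ε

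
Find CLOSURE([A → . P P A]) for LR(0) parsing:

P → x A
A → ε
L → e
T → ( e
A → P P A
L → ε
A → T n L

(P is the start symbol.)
{ [A → . P P A], [P → . x A] }

Start with: [A → . P P A]
  [A → . P P A] has the dot before P: add [P → . x A]
No further items can be added.

CLOSURE = { [A → . P P A], [P → . x A] }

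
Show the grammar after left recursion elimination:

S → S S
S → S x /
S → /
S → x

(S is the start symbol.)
S → / S'
S → x S'
S' → S S'
S' → x / S'
S' → ε

S is directly left-recursive. The standard transformation for
  A → A α₁ | ... | A α_m | β₁ | ... | β_n
is
  A  → β₁ A' | ... | β_n A'
  A' → α₁ A' | ... | α_m A' | ε

S → / becomes S → / S'
S → x becomes S → x S'
S → S S becomes S' → S S'
S → S x / becomes S' → x / S'
Add S' → ε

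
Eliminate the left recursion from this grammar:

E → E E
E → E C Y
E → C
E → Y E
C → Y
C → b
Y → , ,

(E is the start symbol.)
E → C E'
E → Y E E'
E' → E E'
E' → C Y E'
E' → ε
C → Y
C → b
Y → , ,

E is directly left-recursive. The standard transformation for
  A → A α₁ | ... | A α_m | β₁ | ... | β_n
is
  A  → β₁ A' | ... | β_n A'
  A' → α₁ A' | ... | α_m A' | ε

E → C becomes E → C E'
E → Y E becomes E → Y E E'
E → E E becomes E' → E E'
E → E C Y becomes E' → C Y E'
Add E' → ε

Productions for other non-terminals are unchanged:
  C → Y
  C → b
  Y → , ,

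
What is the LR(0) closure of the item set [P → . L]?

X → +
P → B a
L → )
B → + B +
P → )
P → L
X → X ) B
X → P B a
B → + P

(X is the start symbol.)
{ [L → . )], [P → . L] }

To compute CLOSURE, for each item [A → α.Bβ] where B is a non-terminal, add [B → .γ] for all productions B → γ; repeat for the newly added items until nothing changes.

Start with: [P → . L]
  [P → . L] has the dot before L: add [L → . )]
No further items can be added.

CLOSURE = { [L → . )], [P → . L] }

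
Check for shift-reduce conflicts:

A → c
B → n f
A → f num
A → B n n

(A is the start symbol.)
Augment with A' → A and build the canonical LR(0) collection (I0 = CLOSURE({[A' → . A]}), then GOTO on every symbol after a dot until no new states appear). It has 10 states:
  I0: { [A → . B n n], [A → . c], [A → . f num], [A' → . A], [B → . n f] }  — shift
  I1: { [A' → A .] }  — accept
  I2: { [A → B . n n] }  — shift
  I3: { [A → c .] }  — reduce
  I4: { [A → f . num] }  — shift
  I5: { [B → n . f] }  — shift
  I6: { [B → n f .] }  — reduce
  I7: { [A → f num .] }  — reduce
  I8: { [A → B n . n] }  — shift
  I9: { [A → B n n .] }  — reduce

No state contains both a complete item and a shift item.

Answer: No shift-reduce conflicts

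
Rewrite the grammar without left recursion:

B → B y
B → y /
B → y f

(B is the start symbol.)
B is directly left-recursive. The standard transformation for
  A → A α₁ | ... | A α_m | β₁ | ... | β_n
is
  A  → β₁ A' | ... | β_n A'
  A' → α₁ A' | ... | α_m A' | ε

B → y / becomes B → y / B'
B → y f becomes B → y f B'
B → B y becomes B' → y B'
Add B' → ε

Resulting grammar:
B → y / B'
B → y f B'
B' → y B'
B' → ε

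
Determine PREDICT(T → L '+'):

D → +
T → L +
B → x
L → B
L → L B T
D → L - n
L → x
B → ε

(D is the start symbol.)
PREDICT(T → L '+') = (FIRST(RHS) \ {ε}) ∪ (FOLLOW(T) if ε ∈ FIRST(RHS), i.e. RHS ⇒* ε)
FIRST(L) = { '+', 'x', ε }
FIRST(L '+') = { '+', 'x' }
ε ∉ FIRST(L '+'), so FOLLOW(T) is not added.
PREDICT(T → L '+') = { '+', 'x' }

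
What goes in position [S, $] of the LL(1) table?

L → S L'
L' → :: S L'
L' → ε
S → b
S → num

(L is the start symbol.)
To find M[S, $], we find productions for S where $ is in the predict set (PREDICT(N → α) = (FIRST(α) \ {ε}) ∪ (FOLLOW(N) if α ⇒* ε)).

S → b: PREDICT = { 'b' }
S → num: PREDICT = { 'num' }

M[S, $] is empty (no production applies)

Answer: Empty (error entry)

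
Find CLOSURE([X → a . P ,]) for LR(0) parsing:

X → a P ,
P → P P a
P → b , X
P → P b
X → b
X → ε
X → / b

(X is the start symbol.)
Start with: [X → a . P ,]
  [X → a . P ,] has the dot before P: add [P → . P P a], [P → . b , X], [P → . P b]
No further items can be added.

CLOSURE = { [P → . P P a], [P → . P b], [P → . b , X], [X → a . P ,] }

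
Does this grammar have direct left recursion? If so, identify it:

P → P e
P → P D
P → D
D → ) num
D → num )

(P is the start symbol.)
Direct left recursion occurs when N → N α for some non-terminal N (the right-hand side begins with the left-hand side itself).

P → P e: LEFT RECURSIVE (starts with P)
P → P D: LEFT RECURSIVE (starts with P)
P → D: starts with D
D → ) num: starts with ')'
D → num ): starts with num

The grammar has direct left recursion on: P.

Answer: Yes, P is left-recursive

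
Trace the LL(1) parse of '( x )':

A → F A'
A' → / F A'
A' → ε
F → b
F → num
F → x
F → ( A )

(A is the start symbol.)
LL(1) parsing maintains a stack (initially the start symbol over $) and the input. At each step: if the stack top is a terminal, match it against the current input token; if it is a non-terminal N, replace it with the RHS of M[N, lookahead] (the unique production whose predict set contains the lookahead).

Stack is shown with the top on the left.

Stack        Input    Action
----------------------------
A $          ( x ) $  output A → F A'
F A' $       ( x ) $  output F → ( A )
( A ) A' $   ( x ) $  match '('
A ) A' $     x ) $    output A → F A'
F A' ) A' $  x ) $    output F → x
x A' ) A' $  x ) $    match 'x'
A' ) A' $    ) $      output A' → ε
) A' $       ) $      match ')'
A' $         $        output A' → ε
$            $        accept

The string is accepted.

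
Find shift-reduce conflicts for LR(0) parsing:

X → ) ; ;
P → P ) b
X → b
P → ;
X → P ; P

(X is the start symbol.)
Yes — I8: [X → P ; P .] vs [P → P . ) b]

Augment with X' → X and build the canonical LR(0) collection (I0 = CLOSURE({[X' → . X]}), then GOTO on every symbol after a dot until no new states appear). It has 12 states:
  I0: { [P → . ;], [P → . P ) b], [X → . ) ; ;], [X → . P ; P], [X → . b], [X' → . X] }  — shift
  I1: { [X → ) . ; ;] }  — shift
  I2: { [P → ; .] }  — reduce
  I3: { [P → P . ) b], [X → P . ; P] }  — shift
  I4: { [X' → X .] }  — accept
  I5: { [X → b .] }  — reduce
  I6: { [P → P ) . b] }  — shift
  I7: { [P → . ;], [P → . P ) b], [X → P ; . P] }  — shift
  I8: { [P → P . ) b], [X → P ; P .] }  — shift, reduce
  I9: { [P → P ) b .] }  — reduce
  I10: { [X → ) ; . ;] }  — shift
  I11: { [X → ) ; ; .] }  — reduce

I8 contains reduce item [X → P ; P .] and shift item [P → P . ) b] — shift-reduce conflict.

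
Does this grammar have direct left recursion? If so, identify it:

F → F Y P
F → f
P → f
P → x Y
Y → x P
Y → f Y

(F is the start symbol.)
Direct left recursion occurs when N → N α for some non-terminal N (the right-hand side begins with the left-hand side itself).

F → F Y P: LEFT RECURSIVE (starts with F)
F → f: starts with f
P → f: starts with f
P → x Y: starts with x
Y → x P: starts with x
Y → f Y: starts with f

The grammar has direct left recursion on: F.

Answer: Yes, F is left-recursive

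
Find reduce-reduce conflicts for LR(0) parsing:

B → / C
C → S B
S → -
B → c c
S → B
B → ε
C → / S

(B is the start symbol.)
Augment with B' → B and build the canonical LR(0) collection (I0 = CLOSURE({[B' → . B]}), then GOTO on every symbol after a dot until no new states appear). It has 12 states:
  I0: { [B → . / C], [B → . c c], [B → .], [B' → . B] }  — shift, reduce
  I1: { [B → . / C], [B → . c c], [B → .], [B → / . C], [C → . / S], [C → . S B], [S → . -], [S → . B] }  — shift, reduce
  I2: { [B' → B .] }  — accept
  I3: { [B → c . c] }  — shift
  I4: { [B → c c .] }  — reduce
  I5: { [S → - .] }  — reduce
  I6: { [B → . / C], [B → . c c], [B → .], [B → / . C], [C → . / S], [C → . S B], [C → / . S], [S → . -], [S → . B] }  — shift, reduce
  I7: { [S → B .] }  — reduce
  I8: { [B → / C .] }  — reduce
  I9: { [B → . / C], [B → . c c], [B → .], [C → S . B] }  — shift, reduce
  I10: { [C → S B .] }  — reduce
  I11: { [B → . / C], [B → . c c], [B → .], [C → / S .], [C → S . B] }  — shift, 2 reduces

I11 contains complete items [B → .], [C → / S .] — reduce-reduce conflict.

Answer: Yes — I11: [B → .] vs [C → / S .]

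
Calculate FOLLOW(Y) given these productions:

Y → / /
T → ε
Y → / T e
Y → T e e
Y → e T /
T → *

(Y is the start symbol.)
{ $ }

Y is the start symbol, so $ ∈ FOLLOW(Y).
Y does not occur on any right-hand side.

Taking the union: FOLLOW(Y) = { $ }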